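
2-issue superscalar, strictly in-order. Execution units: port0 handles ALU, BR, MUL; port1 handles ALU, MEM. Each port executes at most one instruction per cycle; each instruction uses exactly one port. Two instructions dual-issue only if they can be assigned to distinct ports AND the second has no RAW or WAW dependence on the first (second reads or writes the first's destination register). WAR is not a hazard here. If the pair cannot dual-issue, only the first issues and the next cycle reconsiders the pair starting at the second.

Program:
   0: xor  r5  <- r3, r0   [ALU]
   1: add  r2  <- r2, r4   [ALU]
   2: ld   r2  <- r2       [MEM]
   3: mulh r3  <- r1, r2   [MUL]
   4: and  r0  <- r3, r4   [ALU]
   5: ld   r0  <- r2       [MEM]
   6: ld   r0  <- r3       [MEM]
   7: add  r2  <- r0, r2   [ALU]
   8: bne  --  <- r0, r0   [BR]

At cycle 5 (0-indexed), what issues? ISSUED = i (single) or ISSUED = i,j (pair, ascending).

c0: i0&i1 xor+add  dual
c1: i2 ld  RAW r2
c2: i3 mulh  RAW r3
c3: i4 and  WAW r0
c4: i5 ld  no-port MEM/MEM
c5: i6 ld  RAW r0
c6: i7&i8 add+bne  dual

ISSUED = 6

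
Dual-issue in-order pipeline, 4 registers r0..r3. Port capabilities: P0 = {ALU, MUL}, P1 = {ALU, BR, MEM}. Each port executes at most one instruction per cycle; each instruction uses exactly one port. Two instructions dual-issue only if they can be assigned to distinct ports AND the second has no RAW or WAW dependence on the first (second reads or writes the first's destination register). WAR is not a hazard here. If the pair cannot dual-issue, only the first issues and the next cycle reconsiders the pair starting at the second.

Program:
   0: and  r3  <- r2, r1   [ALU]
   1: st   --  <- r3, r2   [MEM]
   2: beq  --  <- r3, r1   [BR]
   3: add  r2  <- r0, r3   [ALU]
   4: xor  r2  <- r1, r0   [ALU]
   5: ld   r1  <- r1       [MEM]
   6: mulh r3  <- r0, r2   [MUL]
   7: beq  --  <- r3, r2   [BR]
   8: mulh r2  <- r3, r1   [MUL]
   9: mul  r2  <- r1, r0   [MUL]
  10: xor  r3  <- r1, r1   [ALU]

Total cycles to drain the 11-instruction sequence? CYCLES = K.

CYCLES = 7

  cy0 -> i0 (and.ALU) RAW r3
  cy1 -> i1 (st.MEM) no-port MEM/BR
  cy2 -> i2&i3 (beq.BR;add.ALU) 2-wide
  cy3 -> i4&i5 (xor.ALU;ld.MEM) 2-wide
  cy4 -> i6 (mulh.MUL) RAW r3
  cy5 -> i7&i8 (beq.BR;mulh.MUL) 2-wide
  cy6 -> i9&i10 (mul.MUL;xor.ALU) 2-wide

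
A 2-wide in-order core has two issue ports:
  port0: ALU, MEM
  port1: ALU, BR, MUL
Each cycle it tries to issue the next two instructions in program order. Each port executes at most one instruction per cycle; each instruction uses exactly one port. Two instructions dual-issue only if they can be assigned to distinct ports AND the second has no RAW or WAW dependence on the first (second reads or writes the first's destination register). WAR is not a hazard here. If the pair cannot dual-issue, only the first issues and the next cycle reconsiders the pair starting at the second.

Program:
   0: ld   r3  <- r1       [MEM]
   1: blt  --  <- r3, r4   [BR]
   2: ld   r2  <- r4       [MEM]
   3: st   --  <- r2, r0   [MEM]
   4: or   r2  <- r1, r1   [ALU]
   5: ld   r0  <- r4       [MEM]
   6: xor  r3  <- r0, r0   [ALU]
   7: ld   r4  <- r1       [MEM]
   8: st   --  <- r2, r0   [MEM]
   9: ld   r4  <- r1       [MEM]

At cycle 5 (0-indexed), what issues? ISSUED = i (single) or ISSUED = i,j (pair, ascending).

ISSUED = 8

t=0 i0:ld.MEM ; RAW r3
t=1 i1+i2:blt.BR/ld.MEM ; dual
t=2 i3+i4:st.MEM/or.ALU ; dual
t=3 i5:ld.MEM ; RAW r0
t=4 i6+i7:xor.ALU/ld.MEM ; dual
t=5 i8:st.MEM ; no-port MEM/MEM
t=6 i9:ld.MEM ; tail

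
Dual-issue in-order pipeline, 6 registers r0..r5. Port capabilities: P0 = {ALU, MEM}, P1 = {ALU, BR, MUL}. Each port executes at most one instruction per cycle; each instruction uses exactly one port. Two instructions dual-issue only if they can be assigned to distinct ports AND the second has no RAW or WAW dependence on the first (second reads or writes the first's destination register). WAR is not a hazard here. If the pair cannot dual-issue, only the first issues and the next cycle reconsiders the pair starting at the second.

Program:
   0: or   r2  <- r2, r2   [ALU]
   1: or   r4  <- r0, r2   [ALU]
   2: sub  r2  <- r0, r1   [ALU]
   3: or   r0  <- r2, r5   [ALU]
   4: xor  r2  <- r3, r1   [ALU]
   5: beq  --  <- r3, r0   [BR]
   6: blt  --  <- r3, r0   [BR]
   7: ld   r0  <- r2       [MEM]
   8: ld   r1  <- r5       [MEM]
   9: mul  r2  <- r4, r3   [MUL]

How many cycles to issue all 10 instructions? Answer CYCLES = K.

0. or.ALU @i0  | RAW r2
1. or.ALU+sub.ALU @i1,i2  | dual
2. or.ALU+xor.ALU @i3,i4  | dual
3. beq.BR @i5  | no-port BR/BR
4. blt.BR+ld.MEM @i6,i7  | dual
5. ld.MEM+mul.MUL @i8,i9  | dual

CYCLES = 6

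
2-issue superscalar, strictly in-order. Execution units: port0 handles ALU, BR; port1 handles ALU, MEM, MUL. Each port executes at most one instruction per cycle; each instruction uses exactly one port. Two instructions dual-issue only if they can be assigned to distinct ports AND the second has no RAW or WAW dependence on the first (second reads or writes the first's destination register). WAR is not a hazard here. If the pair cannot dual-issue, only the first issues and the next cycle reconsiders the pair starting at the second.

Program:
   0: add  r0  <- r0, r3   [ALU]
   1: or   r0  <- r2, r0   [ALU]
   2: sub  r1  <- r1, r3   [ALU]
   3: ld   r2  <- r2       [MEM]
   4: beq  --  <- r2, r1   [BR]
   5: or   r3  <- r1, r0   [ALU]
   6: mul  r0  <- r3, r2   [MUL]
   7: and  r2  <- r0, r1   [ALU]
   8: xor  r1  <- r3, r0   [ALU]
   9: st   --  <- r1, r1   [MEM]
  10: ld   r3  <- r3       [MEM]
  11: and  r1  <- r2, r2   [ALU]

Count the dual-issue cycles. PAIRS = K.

c0: i0 add  RAW+WAW r0
c1: i1+i2 or;sub  dual
c2: i3 ld  RAW r2
c3: i4+i5 beq;or  dual
c4: i6 mul  RAW r0
c5: i7+i8 and;xor  dual
c6: i9 st  no-port MEM/MEM
c7: i10+i11 ld;and  dual

PAIRS = 4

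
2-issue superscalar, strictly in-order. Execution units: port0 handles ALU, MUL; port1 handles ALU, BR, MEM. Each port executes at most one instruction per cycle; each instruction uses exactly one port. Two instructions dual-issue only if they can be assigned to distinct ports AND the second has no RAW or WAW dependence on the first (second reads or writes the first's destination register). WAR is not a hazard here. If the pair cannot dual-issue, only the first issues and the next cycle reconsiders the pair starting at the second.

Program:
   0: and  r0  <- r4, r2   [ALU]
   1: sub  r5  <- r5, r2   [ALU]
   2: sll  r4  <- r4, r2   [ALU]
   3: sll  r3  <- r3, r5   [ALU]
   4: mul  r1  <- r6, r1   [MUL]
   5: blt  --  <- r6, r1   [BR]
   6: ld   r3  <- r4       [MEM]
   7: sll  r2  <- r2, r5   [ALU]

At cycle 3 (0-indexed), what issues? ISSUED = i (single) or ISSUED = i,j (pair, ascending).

ISSUED = 5

  cy0 -> i0/i1 (and.ALU/sub.ALU) pair
  cy1 -> i2/i3 (sll.ALU/sll.ALU) pair
  cy2 -> i4 (mul.MUL) RAW r1
  cy3 -> i5 (blt.BR) no-port BR/MEM
  cy4 -> i6/i7 (ld.MEM/sll.ALU) pair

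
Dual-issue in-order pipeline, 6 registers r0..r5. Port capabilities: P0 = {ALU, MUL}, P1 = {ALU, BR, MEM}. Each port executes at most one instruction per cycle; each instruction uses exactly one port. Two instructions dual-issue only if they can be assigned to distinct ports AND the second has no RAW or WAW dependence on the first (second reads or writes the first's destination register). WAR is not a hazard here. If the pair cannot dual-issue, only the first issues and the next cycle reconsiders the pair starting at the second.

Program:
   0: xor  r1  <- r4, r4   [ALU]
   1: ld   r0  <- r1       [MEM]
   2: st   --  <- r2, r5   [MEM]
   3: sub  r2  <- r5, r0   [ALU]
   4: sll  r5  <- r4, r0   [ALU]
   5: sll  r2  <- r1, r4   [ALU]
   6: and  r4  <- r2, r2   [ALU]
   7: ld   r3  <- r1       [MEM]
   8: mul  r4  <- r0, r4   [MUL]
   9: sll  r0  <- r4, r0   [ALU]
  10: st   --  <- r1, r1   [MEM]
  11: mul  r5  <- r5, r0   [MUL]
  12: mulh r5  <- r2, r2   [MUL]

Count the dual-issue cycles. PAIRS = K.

PAIRS = 4

t=0 i0:xor ; RAW r1
t=1 i1:ld ; no-port MEM/MEM
t=2 i2+i3:st sub ; pair
t=3 i4+i5:sll sll ; pair
t=4 i6+i7:and ld ; pair
t=5 i8:mul ; RAW r4
t=6 i9+i10:sll st ; pair
t=7 i11:mul ; no-port MUL/MUL
t=8 i12:mulh ; tail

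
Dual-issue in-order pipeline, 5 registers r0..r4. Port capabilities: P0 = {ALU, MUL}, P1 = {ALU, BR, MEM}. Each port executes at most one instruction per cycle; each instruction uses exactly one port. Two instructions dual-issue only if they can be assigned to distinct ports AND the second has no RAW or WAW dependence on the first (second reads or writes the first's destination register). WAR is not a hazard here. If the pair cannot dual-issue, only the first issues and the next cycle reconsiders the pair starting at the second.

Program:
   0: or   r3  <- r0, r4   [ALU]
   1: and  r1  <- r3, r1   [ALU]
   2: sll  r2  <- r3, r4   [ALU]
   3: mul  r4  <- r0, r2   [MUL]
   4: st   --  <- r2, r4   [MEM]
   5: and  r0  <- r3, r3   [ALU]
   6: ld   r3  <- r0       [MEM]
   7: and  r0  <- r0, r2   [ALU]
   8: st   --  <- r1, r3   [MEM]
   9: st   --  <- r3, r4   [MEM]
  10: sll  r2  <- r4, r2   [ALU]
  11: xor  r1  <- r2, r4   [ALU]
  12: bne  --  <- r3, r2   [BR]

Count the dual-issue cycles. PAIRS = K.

PAIRS = 5

c0: i0 or  RAW r3
c1: i1,i2 and;sll  pair
c2: i3 mul  RAW r4
c3: i4,i5 st;and  pair
c4: i6,i7 ld;and  pair
c5: i8 st  no-port MEM/MEM
c6: i9,i10 st;sll  pair
c7: i11,i12 xor;bne  pair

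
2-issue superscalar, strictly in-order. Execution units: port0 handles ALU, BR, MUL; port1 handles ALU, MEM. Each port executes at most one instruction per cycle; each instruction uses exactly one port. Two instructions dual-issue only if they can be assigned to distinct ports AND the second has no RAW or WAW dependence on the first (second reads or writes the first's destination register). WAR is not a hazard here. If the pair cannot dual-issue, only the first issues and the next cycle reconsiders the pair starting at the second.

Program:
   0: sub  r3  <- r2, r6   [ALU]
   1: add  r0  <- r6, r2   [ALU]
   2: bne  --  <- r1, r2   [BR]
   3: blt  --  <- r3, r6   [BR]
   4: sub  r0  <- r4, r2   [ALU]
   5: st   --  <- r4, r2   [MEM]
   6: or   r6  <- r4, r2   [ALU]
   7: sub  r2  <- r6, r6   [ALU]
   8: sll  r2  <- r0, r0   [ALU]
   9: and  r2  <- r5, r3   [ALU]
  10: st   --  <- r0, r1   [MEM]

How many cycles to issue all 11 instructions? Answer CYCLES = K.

0. sub.ALU+add.ALU @i0/i1  | pair
1. bne.BR @i2  | no-port BR/BR
2. blt.BR+sub.ALU @i3/i4  | pair
3. st.MEM+or.ALU @i5/i6  | pair
4. sub.ALU @i7  | WAW r2
5. sll.ALU @i8  | WAW r2
6. and.ALU+st.MEM @i9/i10  | pair

CYCLES = 7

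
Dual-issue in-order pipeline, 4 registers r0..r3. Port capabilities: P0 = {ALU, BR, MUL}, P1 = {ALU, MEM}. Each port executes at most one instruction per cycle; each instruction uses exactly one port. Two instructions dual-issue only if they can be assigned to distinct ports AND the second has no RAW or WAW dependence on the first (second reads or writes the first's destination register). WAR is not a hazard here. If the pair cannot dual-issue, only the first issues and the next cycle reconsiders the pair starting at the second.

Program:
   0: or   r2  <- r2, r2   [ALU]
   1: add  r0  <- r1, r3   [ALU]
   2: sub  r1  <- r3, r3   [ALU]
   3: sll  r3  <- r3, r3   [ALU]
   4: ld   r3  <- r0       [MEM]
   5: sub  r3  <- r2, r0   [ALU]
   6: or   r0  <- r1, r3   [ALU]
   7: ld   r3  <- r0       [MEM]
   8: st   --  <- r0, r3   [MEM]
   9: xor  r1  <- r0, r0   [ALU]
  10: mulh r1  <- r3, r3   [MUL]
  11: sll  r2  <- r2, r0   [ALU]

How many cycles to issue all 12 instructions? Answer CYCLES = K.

c0: i0/i1 or.ALU;add.ALU  2-wide
c1: i2/i3 sub.ALU;sll.ALU  2-wide
c2: i4 ld.MEM  WAW r3
c3: i5 sub.ALU  RAW r3
c4: i6 or.ALU  RAW r0
c5: i7 ld.MEM  no-port MEM/MEM
c6: i8/i9 st.MEM;xor.ALU  2-wide
c7: i10/i11 mulh.MUL;sll.ALU  2-wide

CYCLES = 8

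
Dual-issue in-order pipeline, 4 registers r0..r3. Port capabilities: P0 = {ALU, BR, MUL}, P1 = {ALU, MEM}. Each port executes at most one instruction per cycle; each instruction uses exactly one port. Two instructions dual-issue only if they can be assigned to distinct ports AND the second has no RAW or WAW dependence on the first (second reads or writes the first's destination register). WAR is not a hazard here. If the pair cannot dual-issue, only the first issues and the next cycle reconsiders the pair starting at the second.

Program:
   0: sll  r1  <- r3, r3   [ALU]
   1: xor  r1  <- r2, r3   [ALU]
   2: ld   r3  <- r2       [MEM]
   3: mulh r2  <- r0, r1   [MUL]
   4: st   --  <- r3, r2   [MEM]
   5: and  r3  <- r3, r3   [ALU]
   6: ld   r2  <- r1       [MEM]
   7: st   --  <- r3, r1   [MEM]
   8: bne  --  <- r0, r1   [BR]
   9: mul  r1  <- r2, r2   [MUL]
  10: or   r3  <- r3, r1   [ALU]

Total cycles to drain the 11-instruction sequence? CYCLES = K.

#0 head=0: sll.ALU i0 WAW r1
#1 head=1: xor.ALU ld.MEM i1+i2 2-wide
#2 head=3: mulh.MUL i3 RAW r2
#3 head=4: st.MEM and.ALU i4+i5 2-wide
#4 head=6: ld.MEM i6 no-port MEM/MEM
#5 head=7: st.MEM bne.BR i7+i8 2-wide
#6 head=9: mul.MUL i9 RAW r1
#7 head=10: or.ALU i10 tail

CYCLES = 8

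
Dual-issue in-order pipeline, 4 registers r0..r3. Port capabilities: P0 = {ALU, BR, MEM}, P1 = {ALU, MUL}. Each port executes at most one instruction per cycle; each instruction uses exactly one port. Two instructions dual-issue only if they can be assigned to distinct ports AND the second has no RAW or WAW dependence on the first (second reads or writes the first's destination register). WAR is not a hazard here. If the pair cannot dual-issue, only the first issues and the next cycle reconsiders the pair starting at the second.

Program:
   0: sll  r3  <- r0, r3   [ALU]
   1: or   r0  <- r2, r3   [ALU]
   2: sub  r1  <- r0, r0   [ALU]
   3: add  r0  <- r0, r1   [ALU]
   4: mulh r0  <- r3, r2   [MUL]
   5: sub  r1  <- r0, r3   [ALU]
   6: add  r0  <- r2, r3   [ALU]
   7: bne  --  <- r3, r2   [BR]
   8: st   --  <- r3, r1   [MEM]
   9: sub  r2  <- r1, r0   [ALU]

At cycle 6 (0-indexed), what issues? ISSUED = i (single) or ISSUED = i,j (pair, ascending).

  cy0 -> i0 (sll.ALU) RAW r3
  cy1 -> i1 (or.ALU) RAW r0
  cy2 -> i2 (sub.ALU) RAW r1
  cy3 -> i3 (add.ALU) WAW r0
  cy4 -> i4 (mulh.MUL) RAW r0
  cy5 -> i5+i6 (sub.ALU add.ALU) 2-wide
  cy6 -> i7 (bne.BR) no-port BR/MEM
  cy7 -> i8+i9 (st.MEM sub.ALU) 2-wide

ISSUED = 7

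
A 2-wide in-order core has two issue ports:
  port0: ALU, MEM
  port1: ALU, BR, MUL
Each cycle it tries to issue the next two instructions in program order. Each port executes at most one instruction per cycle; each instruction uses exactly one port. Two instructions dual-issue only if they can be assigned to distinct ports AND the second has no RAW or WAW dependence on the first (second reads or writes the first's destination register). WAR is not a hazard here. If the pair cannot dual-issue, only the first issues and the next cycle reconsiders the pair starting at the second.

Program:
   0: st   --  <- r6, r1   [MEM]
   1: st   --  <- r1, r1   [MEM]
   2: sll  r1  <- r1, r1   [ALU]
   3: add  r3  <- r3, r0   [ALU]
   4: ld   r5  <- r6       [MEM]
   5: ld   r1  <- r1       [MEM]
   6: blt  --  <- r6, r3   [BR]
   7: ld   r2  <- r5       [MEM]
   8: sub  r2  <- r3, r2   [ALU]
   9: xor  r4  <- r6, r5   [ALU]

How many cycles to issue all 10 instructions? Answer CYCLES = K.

CYCLES = 6

#0 head=0: st.MEM i0 no-port MEM/MEM
#1 head=1: st.MEM/sll.ALU i1&i2 2-wide
#2 head=3: add.ALU/ld.MEM i3&i4 2-wide
#3 head=5: ld.MEM/blt.BR i5&i6 2-wide
#4 head=7: ld.MEM i7 RAW+WAW r2
#5 head=8: sub.ALU/xor.ALU i8&i9 2-wide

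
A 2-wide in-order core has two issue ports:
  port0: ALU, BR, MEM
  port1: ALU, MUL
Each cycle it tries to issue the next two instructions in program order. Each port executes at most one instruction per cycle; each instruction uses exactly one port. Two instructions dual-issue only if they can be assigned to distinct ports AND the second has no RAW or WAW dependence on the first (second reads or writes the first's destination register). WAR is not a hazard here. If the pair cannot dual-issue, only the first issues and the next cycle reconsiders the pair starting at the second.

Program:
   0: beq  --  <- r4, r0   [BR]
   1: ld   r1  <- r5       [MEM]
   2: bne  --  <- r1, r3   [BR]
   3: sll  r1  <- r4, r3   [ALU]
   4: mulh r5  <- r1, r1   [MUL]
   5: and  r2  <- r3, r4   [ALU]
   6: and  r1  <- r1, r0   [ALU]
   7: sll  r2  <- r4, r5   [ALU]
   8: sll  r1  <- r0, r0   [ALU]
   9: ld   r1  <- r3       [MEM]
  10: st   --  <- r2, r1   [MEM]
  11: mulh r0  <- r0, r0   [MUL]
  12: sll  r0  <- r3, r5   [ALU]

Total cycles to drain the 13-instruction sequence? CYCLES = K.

#0 head=0: beq.BR i0 no-port BR/MEM
#1 head=1: ld.MEM i1 no-port MEM/BR
#2 head=2: bne.BR;sll.ALU i2,i3 pair
#3 head=4: mulh.MUL;and.ALU i4,i5 pair
#4 head=6: and.ALU;sll.ALU i6,i7 pair
#5 head=8: sll.ALU i8 WAW r1
#6 head=9: ld.MEM i9 no-port MEM/MEM
#7 head=10: st.MEM;mulh.MUL i10,i11 pair
#8 head=12: sll.ALU i12 tail

CYCLES = 9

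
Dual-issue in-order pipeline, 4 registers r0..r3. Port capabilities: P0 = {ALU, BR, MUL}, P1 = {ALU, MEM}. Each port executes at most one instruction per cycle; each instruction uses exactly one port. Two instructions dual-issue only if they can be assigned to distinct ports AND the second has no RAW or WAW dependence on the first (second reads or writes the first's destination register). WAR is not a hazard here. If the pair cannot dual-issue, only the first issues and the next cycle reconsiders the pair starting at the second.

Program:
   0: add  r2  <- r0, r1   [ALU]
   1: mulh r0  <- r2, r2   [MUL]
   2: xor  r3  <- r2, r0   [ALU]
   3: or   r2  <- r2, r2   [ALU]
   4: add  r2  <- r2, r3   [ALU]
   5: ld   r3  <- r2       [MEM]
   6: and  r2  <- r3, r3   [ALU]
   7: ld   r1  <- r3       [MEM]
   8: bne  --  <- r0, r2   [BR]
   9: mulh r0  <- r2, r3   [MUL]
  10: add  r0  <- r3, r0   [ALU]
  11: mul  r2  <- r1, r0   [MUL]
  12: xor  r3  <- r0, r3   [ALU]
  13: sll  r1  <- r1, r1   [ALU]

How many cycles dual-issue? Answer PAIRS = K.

0. add.ALU @i0  | RAW r2
1. mulh.MUL @i1  | RAW r0
2. xor.ALU;or.ALU @i2+i3  | dual
3. add.ALU @i4  | RAW r2
4. ld.MEM @i5  | RAW r3
5. and.ALU;ld.MEM @i6+i7  | dual
6. bne.BR @i8  | no-port BR/MUL
7. mulh.MUL @i9  | RAW+WAW r0
8. add.ALU @i10  | RAW r0
9. mul.MUL;xor.ALU @i11+i12  | dual
10. sll.ALU @i13  | tail

PAIRS = 3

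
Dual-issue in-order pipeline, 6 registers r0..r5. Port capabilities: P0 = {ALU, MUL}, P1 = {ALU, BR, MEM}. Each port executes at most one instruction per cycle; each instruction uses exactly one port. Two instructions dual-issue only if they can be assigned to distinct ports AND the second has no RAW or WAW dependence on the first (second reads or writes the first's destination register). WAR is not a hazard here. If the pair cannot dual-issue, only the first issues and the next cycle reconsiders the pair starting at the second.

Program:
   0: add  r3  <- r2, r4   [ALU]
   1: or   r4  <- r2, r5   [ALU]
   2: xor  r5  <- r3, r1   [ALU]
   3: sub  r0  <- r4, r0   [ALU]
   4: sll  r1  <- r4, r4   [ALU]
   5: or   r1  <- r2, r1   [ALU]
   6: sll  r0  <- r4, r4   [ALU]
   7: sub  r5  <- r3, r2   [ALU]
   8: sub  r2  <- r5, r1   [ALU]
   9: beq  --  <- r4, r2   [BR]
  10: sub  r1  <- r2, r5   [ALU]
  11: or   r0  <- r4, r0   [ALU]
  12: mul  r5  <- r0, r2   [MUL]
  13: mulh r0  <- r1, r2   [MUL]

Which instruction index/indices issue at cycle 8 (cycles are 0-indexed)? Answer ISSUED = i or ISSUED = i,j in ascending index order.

ISSUED = 12

c0: i0+i1 add or  2-wide
c1: i2+i3 xor sub  2-wide
c2: i4 sll  RAW+WAW r1
c3: i5+i6 or sll  2-wide
c4: i7 sub  RAW r5
c5: i8 sub  RAW r2
c6: i9+i10 beq sub  2-wide
c7: i11 or  RAW r0
c8: i12 mul  no-port MUL/MUL
c9: i13 mulh  tail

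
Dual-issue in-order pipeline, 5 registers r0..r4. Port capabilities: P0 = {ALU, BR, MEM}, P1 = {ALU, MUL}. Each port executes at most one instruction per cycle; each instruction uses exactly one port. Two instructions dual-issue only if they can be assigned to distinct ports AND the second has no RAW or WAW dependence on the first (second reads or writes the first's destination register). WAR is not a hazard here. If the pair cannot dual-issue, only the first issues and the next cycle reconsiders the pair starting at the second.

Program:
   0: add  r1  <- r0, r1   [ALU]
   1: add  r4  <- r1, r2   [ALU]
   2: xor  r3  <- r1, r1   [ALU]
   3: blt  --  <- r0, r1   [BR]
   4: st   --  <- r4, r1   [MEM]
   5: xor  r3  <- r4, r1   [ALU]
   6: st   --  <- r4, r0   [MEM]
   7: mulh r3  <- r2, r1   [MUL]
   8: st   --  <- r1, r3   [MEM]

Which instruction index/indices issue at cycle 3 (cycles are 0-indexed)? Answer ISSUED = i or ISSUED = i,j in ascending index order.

ISSUED = 4,5

t=0 i0:add ; RAW r1
t=1 i1/i2:add/xor ; 2-wide
t=2 i3:blt ; no-port BR/MEM
t=3 i4/i5:st/xor ; 2-wide
t=4 i6/i7:st/mulh ; 2-wide
t=5 i8:st ; tail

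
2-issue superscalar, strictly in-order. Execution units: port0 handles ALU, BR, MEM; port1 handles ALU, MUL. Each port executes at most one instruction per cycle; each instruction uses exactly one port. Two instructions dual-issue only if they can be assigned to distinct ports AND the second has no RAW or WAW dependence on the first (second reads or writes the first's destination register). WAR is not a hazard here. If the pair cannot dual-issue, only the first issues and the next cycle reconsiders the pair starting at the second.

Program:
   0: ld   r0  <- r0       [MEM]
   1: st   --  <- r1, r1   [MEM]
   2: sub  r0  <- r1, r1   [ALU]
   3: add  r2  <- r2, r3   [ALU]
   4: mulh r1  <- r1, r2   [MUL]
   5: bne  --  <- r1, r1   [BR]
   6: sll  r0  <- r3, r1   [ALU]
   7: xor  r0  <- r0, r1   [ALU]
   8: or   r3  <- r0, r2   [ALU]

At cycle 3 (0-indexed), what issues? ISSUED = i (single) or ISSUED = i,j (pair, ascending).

c0: i0 ld.MEM  no-port MEM/MEM
c1: i1,i2 st.MEM sub.ALU  dual
c2: i3 add.ALU  RAW r2
c3: i4 mulh.MUL  RAW r1
c4: i5,i6 bne.BR sll.ALU  dual
c5: i7 xor.ALU  RAW r0
c6: i8 or.ALU  tail

ISSUED = 4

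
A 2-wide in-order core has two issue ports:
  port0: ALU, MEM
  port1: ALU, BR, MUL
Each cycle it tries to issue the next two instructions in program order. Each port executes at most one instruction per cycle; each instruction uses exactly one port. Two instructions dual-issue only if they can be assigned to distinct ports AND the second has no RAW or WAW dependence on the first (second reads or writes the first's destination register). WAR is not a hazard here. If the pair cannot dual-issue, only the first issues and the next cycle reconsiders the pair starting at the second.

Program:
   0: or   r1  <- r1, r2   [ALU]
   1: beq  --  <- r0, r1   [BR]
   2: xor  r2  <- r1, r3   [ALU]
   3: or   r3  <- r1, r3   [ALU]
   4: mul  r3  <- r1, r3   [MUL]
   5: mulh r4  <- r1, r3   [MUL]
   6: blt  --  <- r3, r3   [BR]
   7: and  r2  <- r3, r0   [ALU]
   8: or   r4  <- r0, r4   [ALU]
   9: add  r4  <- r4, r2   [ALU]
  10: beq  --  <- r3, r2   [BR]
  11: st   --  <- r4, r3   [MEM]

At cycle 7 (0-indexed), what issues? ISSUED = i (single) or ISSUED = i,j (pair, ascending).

ISSUED = 9,10

t=0 i0:or ; RAW r1
t=1 i1&i2:beq+xor ; pair
t=2 i3:or ; RAW+WAW r3
t=3 i4:mul ; no-port MUL/MUL
t=4 i5:mulh ; no-port MUL/BR
t=5 i6&i7:blt+and ; pair
t=6 i8:or ; RAW+WAW r4
t=7 i9&i10:add+beq ; pair
t=8 i11:st ; tail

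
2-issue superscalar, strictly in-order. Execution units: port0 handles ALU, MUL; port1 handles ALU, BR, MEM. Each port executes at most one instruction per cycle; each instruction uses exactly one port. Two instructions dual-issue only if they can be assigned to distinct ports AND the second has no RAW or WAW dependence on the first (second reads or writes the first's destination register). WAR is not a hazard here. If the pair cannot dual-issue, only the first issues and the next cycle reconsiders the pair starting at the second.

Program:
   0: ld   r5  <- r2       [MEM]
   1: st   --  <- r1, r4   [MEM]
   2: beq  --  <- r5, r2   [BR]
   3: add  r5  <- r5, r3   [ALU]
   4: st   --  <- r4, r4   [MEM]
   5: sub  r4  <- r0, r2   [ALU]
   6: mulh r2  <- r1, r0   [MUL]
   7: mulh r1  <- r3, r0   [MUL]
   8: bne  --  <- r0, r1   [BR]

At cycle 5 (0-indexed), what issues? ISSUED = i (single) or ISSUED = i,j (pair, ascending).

  cy0 -> i0 (ld) no-port MEM/MEM
  cy1 -> i1 (st) no-port MEM/BR
  cy2 -> i2/i3 (beq/add) pair
  cy3 -> i4/i5 (st/sub) pair
  cy4 -> i6 (mulh) no-port MUL/MUL
  cy5 -> i7 (mulh) RAW r1
  cy6 -> i8 (bne) tail

ISSUED = 7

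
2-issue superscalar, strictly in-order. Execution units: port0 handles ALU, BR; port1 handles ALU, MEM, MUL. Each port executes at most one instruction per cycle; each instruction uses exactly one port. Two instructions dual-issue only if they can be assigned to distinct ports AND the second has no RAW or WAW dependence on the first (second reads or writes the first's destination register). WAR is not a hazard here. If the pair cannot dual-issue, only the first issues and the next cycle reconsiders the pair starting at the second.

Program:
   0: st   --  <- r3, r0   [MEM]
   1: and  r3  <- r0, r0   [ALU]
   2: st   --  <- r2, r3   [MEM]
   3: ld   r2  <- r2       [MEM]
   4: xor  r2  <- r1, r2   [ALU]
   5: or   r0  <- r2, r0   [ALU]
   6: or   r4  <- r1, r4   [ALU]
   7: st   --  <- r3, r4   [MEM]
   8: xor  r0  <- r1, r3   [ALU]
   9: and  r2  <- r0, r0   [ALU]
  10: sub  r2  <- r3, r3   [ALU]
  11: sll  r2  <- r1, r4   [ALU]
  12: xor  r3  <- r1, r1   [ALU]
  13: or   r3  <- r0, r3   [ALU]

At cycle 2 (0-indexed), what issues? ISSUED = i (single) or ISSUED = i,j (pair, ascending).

ISSUED = 3

[0] i0&i1  st.MEM+and.ALU  -- dual
[1] i2  st.MEM  -- no-port MEM/MEM
[2] i3  ld.MEM  -- RAW+WAW r2
[3] i4  xor.ALU  -- RAW r2
[4] i5&i6  or.ALU+or.ALU  -- dual
[5] i7&i8  st.MEM+xor.ALU  -- dual
[6] i9  and.ALU  -- WAW r2
[7] i10  sub.ALU  -- WAW r2
[8] i11&i12  sll.ALU+xor.ALU  -- dual
[9] i13  or.ALU  -- tail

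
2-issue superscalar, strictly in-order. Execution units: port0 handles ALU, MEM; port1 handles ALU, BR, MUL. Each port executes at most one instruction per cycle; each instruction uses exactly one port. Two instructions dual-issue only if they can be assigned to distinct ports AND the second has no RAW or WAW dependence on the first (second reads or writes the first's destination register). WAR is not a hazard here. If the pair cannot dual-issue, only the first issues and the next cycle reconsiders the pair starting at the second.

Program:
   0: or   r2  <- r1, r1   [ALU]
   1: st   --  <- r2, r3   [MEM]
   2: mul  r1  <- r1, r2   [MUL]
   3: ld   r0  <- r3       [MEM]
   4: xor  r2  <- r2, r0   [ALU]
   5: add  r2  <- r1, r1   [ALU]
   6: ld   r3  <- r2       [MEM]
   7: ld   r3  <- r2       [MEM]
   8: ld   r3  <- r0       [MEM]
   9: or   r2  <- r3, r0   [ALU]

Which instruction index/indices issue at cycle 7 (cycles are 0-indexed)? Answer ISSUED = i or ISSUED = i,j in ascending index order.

c0: i0 or.ALU  RAW r2
c1: i1,i2 st.MEM;mul.MUL  pair
c2: i3 ld.MEM  RAW r0
c3: i4 xor.ALU  WAW r2
c4: i5 add.ALU  RAW r2
c5: i6 ld.MEM  no-port MEM/MEM
c6: i7 ld.MEM  no-port MEM/MEM
c7: i8 ld.MEM  RAW r3
c8: i9 or.ALU  tail

ISSUED = 8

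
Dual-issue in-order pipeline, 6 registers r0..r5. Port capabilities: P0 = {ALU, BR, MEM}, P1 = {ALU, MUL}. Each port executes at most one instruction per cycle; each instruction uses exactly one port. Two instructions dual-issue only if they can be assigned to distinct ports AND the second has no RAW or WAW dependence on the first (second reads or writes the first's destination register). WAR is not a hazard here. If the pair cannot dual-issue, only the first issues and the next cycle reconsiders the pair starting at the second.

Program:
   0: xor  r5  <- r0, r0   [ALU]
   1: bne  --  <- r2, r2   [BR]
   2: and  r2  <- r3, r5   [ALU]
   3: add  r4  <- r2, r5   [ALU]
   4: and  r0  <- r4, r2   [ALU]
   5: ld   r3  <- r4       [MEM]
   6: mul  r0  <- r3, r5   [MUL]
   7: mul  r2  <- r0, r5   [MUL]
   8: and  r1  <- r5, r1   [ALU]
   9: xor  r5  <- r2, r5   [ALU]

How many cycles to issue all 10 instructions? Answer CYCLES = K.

CYCLES = 7

c0: i0+i1 xor+bne  pair
c1: i2 and  RAW r2
c2: i3 add  RAW r4
c3: i4+i5 and+ld  pair
c4: i6 mul  no-port MUL/MUL
c5: i7+i8 mul+and  pair
c6: i9 xor  tail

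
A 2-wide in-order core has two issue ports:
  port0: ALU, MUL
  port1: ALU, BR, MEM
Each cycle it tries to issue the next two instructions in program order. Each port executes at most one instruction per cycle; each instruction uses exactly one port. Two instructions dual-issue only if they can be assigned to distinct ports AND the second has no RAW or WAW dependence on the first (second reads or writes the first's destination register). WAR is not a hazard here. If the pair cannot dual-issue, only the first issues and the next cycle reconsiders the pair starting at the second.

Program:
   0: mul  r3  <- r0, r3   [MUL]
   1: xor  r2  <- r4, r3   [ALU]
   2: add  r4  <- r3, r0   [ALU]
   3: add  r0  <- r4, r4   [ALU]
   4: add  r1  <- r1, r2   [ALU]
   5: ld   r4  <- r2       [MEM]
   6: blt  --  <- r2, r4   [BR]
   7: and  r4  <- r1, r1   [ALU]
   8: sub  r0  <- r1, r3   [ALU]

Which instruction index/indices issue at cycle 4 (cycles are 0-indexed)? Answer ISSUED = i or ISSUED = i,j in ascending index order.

ISSUED = 6,7

  cy0 -> i0 (mul.MUL) RAW r3
  cy1 -> i1+i2 (xor.ALU add.ALU) 2-wide
  cy2 -> i3+i4 (add.ALU add.ALU) 2-wide
  cy3 -> i5 (ld.MEM) no-port MEM/BR
  cy4 -> i6+i7 (blt.BR and.ALU) 2-wide
  cy5 -> i8 (sub.ALU) tail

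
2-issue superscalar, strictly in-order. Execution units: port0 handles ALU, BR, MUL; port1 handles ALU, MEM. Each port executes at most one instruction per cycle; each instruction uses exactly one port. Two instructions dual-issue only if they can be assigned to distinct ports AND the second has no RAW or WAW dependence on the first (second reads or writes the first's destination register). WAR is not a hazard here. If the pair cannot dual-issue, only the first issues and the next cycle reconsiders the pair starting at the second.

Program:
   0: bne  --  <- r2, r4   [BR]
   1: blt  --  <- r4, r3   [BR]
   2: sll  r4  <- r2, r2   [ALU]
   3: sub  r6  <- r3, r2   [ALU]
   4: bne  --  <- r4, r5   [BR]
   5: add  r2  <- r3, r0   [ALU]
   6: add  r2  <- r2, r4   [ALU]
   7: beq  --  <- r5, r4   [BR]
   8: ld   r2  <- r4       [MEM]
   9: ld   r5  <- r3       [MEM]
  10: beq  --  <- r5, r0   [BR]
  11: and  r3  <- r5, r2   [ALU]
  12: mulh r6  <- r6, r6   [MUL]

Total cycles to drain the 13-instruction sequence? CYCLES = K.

CYCLES = 9

0. bne.BR @i0  | no-port BR/BR
1. blt.BR sll.ALU @i1,i2  | pair
2. sub.ALU bne.BR @i3,i4  | pair
3. add.ALU @i5  | RAW+WAW r2
4. add.ALU beq.BR @i6,i7  | pair
5. ld.MEM @i8  | no-port MEM/MEM
6. ld.MEM @i9  | RAW r5
7. beq.BR and.ALU @i10,i11  | pair
8. mulh.MUL @i12  | tail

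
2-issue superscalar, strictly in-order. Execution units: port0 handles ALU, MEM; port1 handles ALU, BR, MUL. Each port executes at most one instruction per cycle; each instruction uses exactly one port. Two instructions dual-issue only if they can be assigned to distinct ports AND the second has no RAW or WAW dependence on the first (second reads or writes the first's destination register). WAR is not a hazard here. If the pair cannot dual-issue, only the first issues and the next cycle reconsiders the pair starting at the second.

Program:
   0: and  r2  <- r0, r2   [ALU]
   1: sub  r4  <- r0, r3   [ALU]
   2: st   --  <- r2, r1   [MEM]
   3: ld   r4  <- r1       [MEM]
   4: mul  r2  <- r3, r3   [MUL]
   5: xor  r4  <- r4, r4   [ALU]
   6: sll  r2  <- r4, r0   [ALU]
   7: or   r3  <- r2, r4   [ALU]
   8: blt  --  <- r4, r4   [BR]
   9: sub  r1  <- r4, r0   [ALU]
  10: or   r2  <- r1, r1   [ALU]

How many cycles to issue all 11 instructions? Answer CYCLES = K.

[0] i0+i1  and;sub  -- dual
[1] i2  st  -- no-port MEM/MEM
[2] i3+i4  ld;mul  -- dual
[3] i5  xor  -- RAW r4
[4] i6  sll  -- RAW r2
[5] i7+i8  or;blt  -- dual
[6] i9  sub  -- RAW r1
[7] i10  or  -- tail

CYCLES = 8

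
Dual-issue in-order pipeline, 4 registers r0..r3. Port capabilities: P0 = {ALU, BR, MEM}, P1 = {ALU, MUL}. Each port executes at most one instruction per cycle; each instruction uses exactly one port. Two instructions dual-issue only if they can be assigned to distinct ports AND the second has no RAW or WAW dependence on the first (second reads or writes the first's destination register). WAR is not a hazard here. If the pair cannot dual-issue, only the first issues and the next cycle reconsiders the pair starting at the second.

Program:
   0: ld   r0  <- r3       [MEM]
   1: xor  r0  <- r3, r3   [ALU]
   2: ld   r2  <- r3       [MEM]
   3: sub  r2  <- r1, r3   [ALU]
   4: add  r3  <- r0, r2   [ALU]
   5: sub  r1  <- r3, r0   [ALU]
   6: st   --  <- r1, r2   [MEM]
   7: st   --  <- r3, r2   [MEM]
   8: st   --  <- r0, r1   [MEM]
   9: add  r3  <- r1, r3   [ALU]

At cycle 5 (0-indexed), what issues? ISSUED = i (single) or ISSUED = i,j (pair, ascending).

[0] i0  ld  -- WAW r0
[1] i1/i2  xor;ld  -- 2-wide
[2] i3  sub  -- RAW r2
[3] i4  add  -- RAW r3
[4] i5  sub  -- RAW r1
[5] i6  st  -- no-port MEM/MEM
[6] i7  st  -- no-port MEM/MEM
[7] i8/i9  st;add  -- 2-wide

ISSUED = 6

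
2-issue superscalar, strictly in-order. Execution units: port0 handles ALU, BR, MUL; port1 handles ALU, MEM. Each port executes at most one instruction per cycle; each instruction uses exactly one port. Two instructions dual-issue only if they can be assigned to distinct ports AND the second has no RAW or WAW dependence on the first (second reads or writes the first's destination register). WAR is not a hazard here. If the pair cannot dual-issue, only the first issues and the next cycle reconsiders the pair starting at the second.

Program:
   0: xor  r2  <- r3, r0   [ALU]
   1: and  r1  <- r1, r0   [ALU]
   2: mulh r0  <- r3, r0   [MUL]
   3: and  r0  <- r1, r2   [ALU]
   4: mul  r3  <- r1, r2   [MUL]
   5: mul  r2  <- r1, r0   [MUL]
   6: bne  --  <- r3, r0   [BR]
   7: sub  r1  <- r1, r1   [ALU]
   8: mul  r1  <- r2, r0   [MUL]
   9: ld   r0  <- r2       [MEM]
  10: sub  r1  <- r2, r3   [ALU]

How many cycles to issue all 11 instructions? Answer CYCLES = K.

CYCLES = 7

0. xor.ALU;and.ALU @i0/i1  | 2-wide
1. mulh.MUL @i2  | WAW r0
2. and.ALU;mul.MUL @i3/i4  | 2-wide
3. mul.MUL @i5  | no-port MUL/BR
4. bne.BR;sub.ALU @i6/i7  | 2-wide
5. mul.MUL;ld.MEM @i8/i9  | 2-wide
6. sub.ALU @i10  | tail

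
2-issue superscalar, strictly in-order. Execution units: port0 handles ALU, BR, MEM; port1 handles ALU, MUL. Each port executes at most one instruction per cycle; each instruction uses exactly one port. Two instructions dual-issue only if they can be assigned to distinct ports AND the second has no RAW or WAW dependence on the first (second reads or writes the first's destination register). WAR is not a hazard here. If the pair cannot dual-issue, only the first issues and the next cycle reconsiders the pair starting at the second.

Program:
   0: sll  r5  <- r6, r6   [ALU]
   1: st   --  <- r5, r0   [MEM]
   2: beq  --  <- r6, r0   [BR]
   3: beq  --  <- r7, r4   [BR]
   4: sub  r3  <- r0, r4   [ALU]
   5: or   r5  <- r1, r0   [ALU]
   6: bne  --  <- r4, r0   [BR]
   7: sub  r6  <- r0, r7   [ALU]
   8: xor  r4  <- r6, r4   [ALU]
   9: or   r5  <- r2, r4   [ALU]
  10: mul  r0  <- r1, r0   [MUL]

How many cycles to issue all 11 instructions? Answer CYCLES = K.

CYCLES = 8

t=0 i0:sll.ALU ; RAW r5
t=1 i1:st.MEM ; no-port MEM/BR
t=2 i2:beq.BR ; no-port BR/BR
t=3 i3,i4:beq.BR+sub.ALU ; dual
t=4 i5,i6:or.ALU+bne.BR ; dual
t=5 i7:sub.ALU ; RAW r6
t=6 i8:xor.ALU ; RAW r4
t=7 i9,i10:or.ALU+mul.MUL ; dual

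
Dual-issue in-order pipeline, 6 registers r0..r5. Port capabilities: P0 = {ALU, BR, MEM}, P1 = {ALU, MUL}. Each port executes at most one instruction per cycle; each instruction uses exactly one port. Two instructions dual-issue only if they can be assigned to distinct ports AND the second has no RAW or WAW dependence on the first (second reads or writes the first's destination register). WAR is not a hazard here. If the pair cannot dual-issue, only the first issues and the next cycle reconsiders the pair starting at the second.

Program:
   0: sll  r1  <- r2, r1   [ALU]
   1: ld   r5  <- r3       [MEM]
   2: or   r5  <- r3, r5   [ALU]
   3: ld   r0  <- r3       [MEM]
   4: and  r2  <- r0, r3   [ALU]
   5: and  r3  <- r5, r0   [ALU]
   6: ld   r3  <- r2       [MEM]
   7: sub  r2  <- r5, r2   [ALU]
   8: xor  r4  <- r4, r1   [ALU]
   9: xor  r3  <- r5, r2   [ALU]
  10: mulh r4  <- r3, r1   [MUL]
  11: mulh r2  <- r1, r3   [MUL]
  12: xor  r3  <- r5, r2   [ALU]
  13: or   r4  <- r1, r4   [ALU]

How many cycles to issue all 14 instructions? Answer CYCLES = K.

CYCLES = 8

0. sll.ALU;ld.MEM @i0,i1  | dual
1. or.ALU;ld.MEM @i2,i3  | dual
2. and.ALU;and.ALU @i4,i5  | dual
3. ld.MEM;sub.ALU @i6,i7  | dual
4. xor.ALU;xor.ALU @i8,i9  | dual
5. mulh.MUL @i10  | no-port MUL/MUL
6. mulh.MUL @i11  | RAW r2
7. xor.ALU;or.ALU @i12,i13  | dual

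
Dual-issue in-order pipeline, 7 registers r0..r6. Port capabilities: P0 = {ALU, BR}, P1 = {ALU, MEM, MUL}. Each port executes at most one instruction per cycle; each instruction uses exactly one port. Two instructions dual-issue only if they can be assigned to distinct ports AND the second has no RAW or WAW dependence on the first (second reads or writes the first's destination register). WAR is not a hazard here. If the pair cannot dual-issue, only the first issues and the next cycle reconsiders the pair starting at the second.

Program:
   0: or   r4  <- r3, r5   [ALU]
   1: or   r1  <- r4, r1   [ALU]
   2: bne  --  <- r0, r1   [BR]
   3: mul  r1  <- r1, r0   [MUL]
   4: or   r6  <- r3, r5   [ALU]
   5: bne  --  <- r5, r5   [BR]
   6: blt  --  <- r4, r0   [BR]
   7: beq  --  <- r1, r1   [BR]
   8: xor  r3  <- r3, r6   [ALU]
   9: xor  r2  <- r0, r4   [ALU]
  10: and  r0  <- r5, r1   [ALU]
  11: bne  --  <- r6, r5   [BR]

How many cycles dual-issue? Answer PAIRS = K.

PAIRS = 4

[0] i0  or.ALU  -- RAW r4
[1] i1  or.ALU  -- RAW r1
[2] i2&i3  bne.BR+mul.MUL  -- dual
[3] i4&i5  or.ALU+bne.BR  -- dual
[4] i6  blt.BR  -- no-port BR/BR
[5] i7&i8  beq.BR+xor.ALU  -- dual
[6] i9&i10  xor.ALU+and.ALU  -- dual
[7] i11  bne.BR  -- tail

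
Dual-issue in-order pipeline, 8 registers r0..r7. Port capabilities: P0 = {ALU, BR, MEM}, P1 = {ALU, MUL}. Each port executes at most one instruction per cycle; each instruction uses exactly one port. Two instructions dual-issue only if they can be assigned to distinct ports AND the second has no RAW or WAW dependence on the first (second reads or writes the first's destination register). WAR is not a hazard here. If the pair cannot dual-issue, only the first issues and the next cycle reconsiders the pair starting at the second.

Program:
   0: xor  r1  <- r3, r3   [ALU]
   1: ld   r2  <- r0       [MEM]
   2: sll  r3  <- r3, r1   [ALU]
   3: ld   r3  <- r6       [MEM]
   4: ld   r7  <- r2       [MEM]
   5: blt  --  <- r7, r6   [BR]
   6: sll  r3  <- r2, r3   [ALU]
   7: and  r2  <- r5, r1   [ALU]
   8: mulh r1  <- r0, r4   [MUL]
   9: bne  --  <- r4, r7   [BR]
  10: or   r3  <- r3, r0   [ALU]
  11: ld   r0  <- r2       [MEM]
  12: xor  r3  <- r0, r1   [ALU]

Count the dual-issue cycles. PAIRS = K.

PAIRS = 4

[0] i0+i1  xor.ALU;ld.MEM  -- dual
[1] i2  sll.ALU  -- WAW r3
[2] i3  ld.MEM  -- no-port MEM/MEM
[3] i4  ld.MEM  -- no-port MEM/BR
[4] i5+i6  blt.BR;sll.ALU  -- dual
[5] i7+i8  and.ALU;mulh.MUL  -- dual
[6] i9+i10  bne.BR;or.ALU  -- dual
[7] i11  ld.MEM  -- RAW r0
[8] i12  xor.ALU  -- tail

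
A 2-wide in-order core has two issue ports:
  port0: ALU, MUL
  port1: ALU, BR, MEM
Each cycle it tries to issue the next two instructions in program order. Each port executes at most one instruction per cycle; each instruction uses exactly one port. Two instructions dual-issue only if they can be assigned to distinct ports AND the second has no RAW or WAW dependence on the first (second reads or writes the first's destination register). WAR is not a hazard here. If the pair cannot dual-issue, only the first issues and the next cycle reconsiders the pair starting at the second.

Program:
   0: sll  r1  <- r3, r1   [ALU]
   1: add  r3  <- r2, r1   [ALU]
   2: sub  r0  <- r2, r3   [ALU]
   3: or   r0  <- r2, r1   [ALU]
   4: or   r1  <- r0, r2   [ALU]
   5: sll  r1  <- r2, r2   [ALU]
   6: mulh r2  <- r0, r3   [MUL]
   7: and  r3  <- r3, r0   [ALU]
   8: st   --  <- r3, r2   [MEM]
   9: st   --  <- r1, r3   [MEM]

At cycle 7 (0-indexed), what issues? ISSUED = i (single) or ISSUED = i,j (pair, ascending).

#0 head=0: sll.ALU i0 RAW r1
#1 head=1: add.ALU i1 RAW r3
#2 head=2: sub.ALU i2 WAW r0
#3 head=3: or.ALU i3 RAW r0
#4 head=4: or.ALU i4 WAW r1
#5 head=5: sll.ALU;mulh.MUL i5&i6 dual
#6 head=7: and.ALU i7 RAW r3
#7 head=8: st.MEM i8 no-port MEM/MEM
#8 head=9: st.MEM i9 tail

ISSUED = 8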